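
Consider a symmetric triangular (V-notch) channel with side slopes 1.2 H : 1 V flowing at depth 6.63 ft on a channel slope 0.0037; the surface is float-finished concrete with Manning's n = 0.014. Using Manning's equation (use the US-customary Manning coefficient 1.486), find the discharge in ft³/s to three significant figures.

A = z·y² = 1.2×6.63² = 52.75 ft²
P = 2y√(1+z²) = 2×6.63×√(1+1.2²) = 20.71 ft
R = A/P = 52.75/20.71 = 2.547 ft
Q = (1.486/n)·A·R^(2/3)·S^(1/2) = (1.486/0.014) × 52.75 × 2.547^(2/3) × 0.0037^(1/2) = 635.1 ft³/s

635 ft³/s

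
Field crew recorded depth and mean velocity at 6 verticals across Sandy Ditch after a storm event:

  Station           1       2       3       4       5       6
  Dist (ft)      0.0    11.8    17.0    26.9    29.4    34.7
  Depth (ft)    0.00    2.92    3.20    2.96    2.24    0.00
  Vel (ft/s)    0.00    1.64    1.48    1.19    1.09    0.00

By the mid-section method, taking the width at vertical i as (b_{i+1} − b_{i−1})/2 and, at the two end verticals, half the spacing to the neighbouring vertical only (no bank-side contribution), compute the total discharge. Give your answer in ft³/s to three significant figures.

w_2 = (17.0 − 0.0)/2 = 8.5 ft; q_2 = 1.64 × 2.92 × 8.5 = 40.70 ft³/s
w_3 = (26.9 − 11.8)/2 = 7.55 ft; q_3 = 1.48 × 3.20 × 7.55 = 35.76 ft³/s
w_4 = (29.4 − 17.0)/2 = 6.2 ft; q_4 = 1.19 × 2.96 × 6.2 = 21.84 ft³/s
w_5 = (34.7 − 26.9)/2 = 3.9 ft; q_5 = 1.09 × 2.24 × 3.9 = 9.522 ft³/s
Stations 1, 6 contribute zero (depth or velocity is 0).
Q = Σ qᵢ = 107.8 ft³/s

108 ft³/s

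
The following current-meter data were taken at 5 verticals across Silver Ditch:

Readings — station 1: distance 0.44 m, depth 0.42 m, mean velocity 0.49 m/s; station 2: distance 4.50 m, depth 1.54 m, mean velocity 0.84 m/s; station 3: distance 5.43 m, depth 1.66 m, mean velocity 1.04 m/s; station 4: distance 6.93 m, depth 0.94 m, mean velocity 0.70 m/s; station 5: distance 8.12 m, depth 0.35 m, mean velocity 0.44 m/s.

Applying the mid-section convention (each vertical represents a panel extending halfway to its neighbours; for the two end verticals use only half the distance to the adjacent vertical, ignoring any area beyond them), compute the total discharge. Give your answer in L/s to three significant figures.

6720 L/s

w_1 = (4.50 − 0.44)/2 = 2.03 m; q_1 = 0.49 × 0.42 × 2.03 = 0.4178 m³/s
w_2 = (5.43 − 0.44)/2 = 2.495 m; q_2 = 0.84 × 1.54 × 2.495 = 3.228 m³/s
w_3 = (6.93 − 4.50)/2 = 1.215 m; q_3 = 1.04 × 1.66 × 1.215 = 2.098 m³/s
w_4 = (8.12 − 5.43)/2 = 1.345 m; q_4 = 0.70 × 0.94 × 1.345 = 0.8850 m³/s
w_5 = (8.12 − 6.93)/2 = 0.595 m; q_5 = 0.44 × 0.35 × 0.595 = 0.09163 m³/s
Q = Σ qᵢ = 6.720 m³/s
= 6.720 × 1000 = 6720 L/s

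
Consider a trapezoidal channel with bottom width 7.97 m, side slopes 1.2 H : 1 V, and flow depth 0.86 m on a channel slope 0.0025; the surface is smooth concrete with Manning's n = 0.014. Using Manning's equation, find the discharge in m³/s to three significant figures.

A = (b + z·y)·y = (7.97 + 1.2×0.86)×0.86 = 7.742 m²
P = b + 2y√(1+z²) = 7.97 + 2×0.86×√(1+1.2²) = 10.66 m
R = A/P = 7.742/10.66 = 0.7265 m
Q = (1/n)·A·R^(2/3)·S^(1/2) = (1/0.014) × 7.742 × 0.7265^(2/3) × 0.0025^(1/2) = 22.34 m³/s

22.3 m³/s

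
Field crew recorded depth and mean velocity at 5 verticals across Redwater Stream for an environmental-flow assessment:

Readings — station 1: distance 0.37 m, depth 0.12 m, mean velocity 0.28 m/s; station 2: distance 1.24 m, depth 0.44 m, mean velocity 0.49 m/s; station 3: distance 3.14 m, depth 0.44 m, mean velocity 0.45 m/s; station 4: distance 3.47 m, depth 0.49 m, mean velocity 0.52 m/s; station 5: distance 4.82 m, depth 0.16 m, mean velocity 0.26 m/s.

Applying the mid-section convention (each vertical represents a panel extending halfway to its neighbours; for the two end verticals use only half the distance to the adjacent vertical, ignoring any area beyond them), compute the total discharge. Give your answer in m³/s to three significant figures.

w_1 = (1.24 − 0.37)/2 = 0.435 m; q_1 = 0.28 × 0.12 × 0.435 = 0.01462 m³/s
w_2 = (3.14 − 0.37)/2 = 1.385 m; q_2 = 0.49 × 0.44 × 1.385 = 0.2986 m³/s
w_3 = (3.47 − 1.24)/2 = 1.115 m; q_3 = 0.45 × 0.44 × 1.115 = 0.2208 m³/s
w_4 = (4.82 − 3.14)/2 = 0.84 m; q_4 = 0.52 × 0.49 × 0.84 = 0.2140 m³/s
w_5 = (4.82 − 3.47)/2 = 0.675 m; q_5 = 0.26 × 0.16 × 0.675 = 0.02808 m³/s
Q = Σ qᵢ = 0.7761 m³/s

0.776 m³/s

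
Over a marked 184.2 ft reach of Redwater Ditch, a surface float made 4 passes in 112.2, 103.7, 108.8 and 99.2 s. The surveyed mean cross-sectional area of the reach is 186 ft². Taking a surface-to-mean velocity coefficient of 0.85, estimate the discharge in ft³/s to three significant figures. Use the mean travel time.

275 ft³/s

t̄ = (112.2 + 103.7 + 108.8 + 99.2) / 4 = 105.975 s
v_surface = L / t̄ = 184.2 / 105.975 = 1.738 ft/s
v_mean = 0.85 × 1.738 = 1.477 ft/s
Q = A × v_mean = 186 × 1.477 = 274.8 ft³/s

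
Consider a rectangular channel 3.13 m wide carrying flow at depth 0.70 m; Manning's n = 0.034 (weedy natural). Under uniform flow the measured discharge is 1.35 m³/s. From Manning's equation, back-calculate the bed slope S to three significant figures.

0.00116

A = b·y = 3.13 × 0.70 = 2.191 m²
P = b + 2y = 3.13 + 2×0.70 = 4.530 m
R = A/P = 2.191/4.530 = 0.4837 m
S = (Q·n / (1·A·R^(2/3)))² = (1.35×0.034 / (1×2.191×0.6162))² = 0.001156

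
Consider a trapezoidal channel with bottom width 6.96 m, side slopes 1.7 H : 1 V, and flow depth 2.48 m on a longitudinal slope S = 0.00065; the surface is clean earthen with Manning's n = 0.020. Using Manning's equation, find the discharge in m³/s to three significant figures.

49.4 m³/s

A = (b + z·y)·y = (6.96 + 1.7×2.48)×2.48 = 27.72 m²
P = b + 2y√(1+z²) = 6.96 + 2×2.48×√(1+1.7²) = 16.74 m
R = A/P = 27.72/16.74 = 1.655 m
Q = (1/n)·A·R^(2/3)·S^(1/2) = (1/0.020) × 27.72 × 1.655^(2/3) × 0.00065^(1/2) = 49.44 m³/s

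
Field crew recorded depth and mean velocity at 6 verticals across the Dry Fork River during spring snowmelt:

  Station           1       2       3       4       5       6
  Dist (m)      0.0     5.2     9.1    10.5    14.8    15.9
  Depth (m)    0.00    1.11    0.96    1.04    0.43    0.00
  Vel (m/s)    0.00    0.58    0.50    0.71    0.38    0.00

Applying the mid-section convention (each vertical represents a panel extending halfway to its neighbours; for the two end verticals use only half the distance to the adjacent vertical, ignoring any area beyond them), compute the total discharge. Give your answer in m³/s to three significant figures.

6.75 m³/s

w_2 = (9.1 − 0.0)/2 = 4.55 m; q_2 = 0.58 × 1.11 × 4.55 = 2.929 m³/s
w_3 = (10.5 − 5.2)/2 = 2.65 m; q_3 = 0.50 × 0.96 × 2.65 = 1.272 m³/s
w_4 = (14.8 − 9.1)/2 = 2.85 m; q_4 = 0.71 × 1.04 × 2.85 = 2.104 m³/s
w_5 = (15.9 − 10.5)/2 = 2.7 m; q_5 = 0.38 × 0.43 × 2.7 = 0.4412 m³/s
Stations 1, 6 contribute zero (depth or velocity is 0).
Q = Σ qᵢ = 6.747 m³/s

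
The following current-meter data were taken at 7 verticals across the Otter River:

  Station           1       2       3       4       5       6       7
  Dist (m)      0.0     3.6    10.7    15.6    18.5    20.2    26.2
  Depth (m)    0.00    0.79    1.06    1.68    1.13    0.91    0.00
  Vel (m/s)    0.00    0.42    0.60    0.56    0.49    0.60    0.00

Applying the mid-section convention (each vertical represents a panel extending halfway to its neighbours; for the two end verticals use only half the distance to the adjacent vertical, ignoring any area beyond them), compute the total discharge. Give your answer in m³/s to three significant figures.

w_2 = (10.7 − 0.0)/2 = 5.35 m; q_2 = 0.42 × 0.79 × 5.35 = 1.775 m³/s
w_3 = (15.6 − 3.6)/2 = 6 m; q_3 = 0.60 × 1.06 × 6 = 3.816 m³/s
w_4 = (18.5 − 10.7)/2 = 3.9 m; q_4 = 0.56 × 1.68 × 3.9 = 3.669 m³/s
w_5 = (20.2 − 15.6)/2 = 2.3 m; q_5 = 0.49 × 1.13 × 2.3 = 1.274 m³/s
w_6 = (26.2 − 18.5)/2 = 3.85 m; q_6 = 0.60 × 0.91 × 3.85 = 2.102 m³/s
Stations 1, 7 contribute zero (depth or velocity is 0).
Q = Σ qᵢ = 12.64 m³/s

12.6 m³/s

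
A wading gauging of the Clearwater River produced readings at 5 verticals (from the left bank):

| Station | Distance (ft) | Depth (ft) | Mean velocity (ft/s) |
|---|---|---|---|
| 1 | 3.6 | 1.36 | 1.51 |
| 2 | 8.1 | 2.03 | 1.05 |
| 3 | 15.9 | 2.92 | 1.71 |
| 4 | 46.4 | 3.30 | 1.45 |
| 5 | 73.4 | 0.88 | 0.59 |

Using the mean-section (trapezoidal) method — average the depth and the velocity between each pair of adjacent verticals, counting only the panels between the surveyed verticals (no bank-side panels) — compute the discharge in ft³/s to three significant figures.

244 ft³/s

Panel 1-2: Δb = 4.5 ft, d̄ = (1.36+2.03)/2 = 1.695, v̄ = (1.51+1.05)/2 = 1.28 → q = 4.5×1.695×1.28 = 9.763 ft³/s
Panel 2-3: Δb = 7.8 ft, d̄ = (2.03+2.92)/2 = 2.475, v̄ = (1.05+1.71)/2 = 1.38 → q = 7.8×2.475×1.38 = 26.64 ft³/s
Panel 3-4: Δb = 30.5 ft, d̄ = (2.92+3.30)/2 = 3.11, v̄ = (1.71+1.45)/2 = 1.58 → q = 30.5×3.11×1.58 = 149.9 ft³/s
Panel 4-5: Δb = 27 ft, d̄ = (3.30+0.88)/2 = 2.09, v̄ = (1.45+0.59)/2 = 1.02 → q = 27×2.09×1.02 = 57.56 ft³/s
Q = Σ q = 243.8 ft³/s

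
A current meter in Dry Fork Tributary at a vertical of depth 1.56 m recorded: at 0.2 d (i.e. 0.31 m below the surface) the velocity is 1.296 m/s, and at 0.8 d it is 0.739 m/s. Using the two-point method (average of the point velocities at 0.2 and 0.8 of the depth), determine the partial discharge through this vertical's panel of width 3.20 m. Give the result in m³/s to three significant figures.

v̄ = (1.296 + 0.739) / 2 = 1.018 m/s
q = v̄ × d × w = 1.018 × 1.56 × 3.20 = 5.079 m³/s

5.08 m³/s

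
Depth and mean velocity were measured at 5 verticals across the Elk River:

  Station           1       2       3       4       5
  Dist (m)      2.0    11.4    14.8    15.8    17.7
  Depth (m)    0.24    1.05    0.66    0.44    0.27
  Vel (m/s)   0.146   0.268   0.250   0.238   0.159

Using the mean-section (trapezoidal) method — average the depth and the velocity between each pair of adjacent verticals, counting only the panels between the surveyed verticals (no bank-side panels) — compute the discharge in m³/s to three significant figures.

2.28 m³/s

Panel 1-2: Δb = 9.4 m, d̄ = (0.24+1.05)/2 = 0.645, v̄ = (0.146+0.268)/2 = 0.207 → q = 9.4×0.645×0.207 = 1.255 m³/s
Panel 2-3: Δb = 3.4 m, d̄ = (1.05+0.66)/2 = 0.855, v̄ = (0.268+0.250)/2 = 0.259 → q = 3.4×0.855×0.259 = 0.7529 m³/s
Panel 3-4: Δb = 1 m, d̄ = (0.66+0.44)/2 = 0.55, v̄ = (0.250+0.238)/2 = 0.244 → q = 1×0.55×0.244 = 0.1342 m³/s
Panel 4-5: Δb = 1.9 m, d̄ = (0.44+0.27)/2 = 0.355, v̄ = (0.238+0.159)/2 = 0.1985 → q = 1.9×0.355×0.1985 = 0.1339 m³/s
Q = Σ q = 2.276 m³/s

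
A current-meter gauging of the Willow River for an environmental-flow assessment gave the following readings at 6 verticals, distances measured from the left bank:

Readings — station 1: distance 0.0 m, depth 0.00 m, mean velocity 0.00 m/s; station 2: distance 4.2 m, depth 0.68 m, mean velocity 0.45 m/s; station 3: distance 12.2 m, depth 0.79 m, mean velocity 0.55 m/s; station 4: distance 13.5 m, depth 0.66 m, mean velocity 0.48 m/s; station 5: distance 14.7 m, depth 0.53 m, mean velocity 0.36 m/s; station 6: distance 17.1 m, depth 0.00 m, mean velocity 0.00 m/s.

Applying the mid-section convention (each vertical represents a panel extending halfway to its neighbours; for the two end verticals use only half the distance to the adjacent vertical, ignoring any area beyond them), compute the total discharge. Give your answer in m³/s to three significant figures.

4.63 m³/s

w_2 = (12.2 − 0.0)/2 = 6.1 m; q_2 = 0.45 × 0.68 × 6.1 = 1.867 m³/s
w_3 = (13.5 − 4.2)/2 = 4.65 m; q_3 = 0.55 × 0.79 × 4.65 = 2.020 m³/s
w_4 = (14.7 − 12.2)/2 = 1.25 m; q_4 = 0.48 × 0.66 × 1.25 = 0.3960 m³/s
w_5 = (17.1 − 13.5)/2 = 1.8 m; q_5 = 0.36 × 0.53 × 1.8 = 0.3434 m³/s
Stations 1, 6 contribute zero (depth or velocity is 0).
Q = Σ qᵢ = 4.626 m³/s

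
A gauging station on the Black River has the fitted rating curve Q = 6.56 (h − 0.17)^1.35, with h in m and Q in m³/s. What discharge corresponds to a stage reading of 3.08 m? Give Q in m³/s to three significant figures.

Q = 6.56 × (3.08 − 0.17)^1.35 = 6.56 × 2.91^1.35 = 27.74 m³/s

27.7 m³/s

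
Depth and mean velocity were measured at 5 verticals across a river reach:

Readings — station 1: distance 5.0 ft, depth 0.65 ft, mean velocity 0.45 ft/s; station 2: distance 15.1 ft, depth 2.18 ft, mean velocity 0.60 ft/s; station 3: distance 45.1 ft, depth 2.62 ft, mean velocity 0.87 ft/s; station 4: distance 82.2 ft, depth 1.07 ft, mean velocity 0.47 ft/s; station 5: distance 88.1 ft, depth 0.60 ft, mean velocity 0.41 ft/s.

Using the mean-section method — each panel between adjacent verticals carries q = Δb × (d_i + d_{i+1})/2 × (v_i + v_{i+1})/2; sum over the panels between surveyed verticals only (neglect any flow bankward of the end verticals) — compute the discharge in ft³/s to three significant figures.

108 ft³/s

Panel 1-2: Δb = 10.1 ft, d̄ = (0.65+2.18)/2 = 1.415, v̄ = (0.45+0.60)/2 = 0.525 → q = 10.1×1.415×0.525 = 7.503 ft³/s
Panel 2-3: Δb = 30 ft, d̄ = (2.18+2.62)/2 = 2.4, v̄ = (0.60+0.87)/2 = 0.735 → q = 30×2.4×0.735 = 52.92 ft³/s
Panel 3-4: Δb = 37.1 ft, d̄ = (2.62+1.07)/2 = 1.845, v̄ = (0.87+0.47)/2 = 0.67 → q = 37.1×1.845×0.67 = 45.86 ft³/s
Panel 4-5: Δb = 5.9 ft, d̄ = (1.07+0.60)/2 = 0.835, v̄ = (0.47+0.41)/2 = 0.44 → q = 5.9×0.835×0.44 = 2.168 ft³/s
Q = Σ q = 108.5 ft³/s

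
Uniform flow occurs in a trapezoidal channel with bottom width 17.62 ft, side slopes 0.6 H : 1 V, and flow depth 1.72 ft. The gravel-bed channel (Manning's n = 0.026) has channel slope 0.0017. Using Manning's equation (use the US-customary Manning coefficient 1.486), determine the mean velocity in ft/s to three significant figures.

3.06 ft/s

A = (b + z·y)·y = (17.62 + 0.6×1.72)×1.72 = 32.08 ft²
P = b + 2y√(1+z²) = 17.62 + 2×1.72×√(1+0.6²) = 21.63 ft
R = A/P = 32.08/21.63 = 1.483 ft
Q = (1.486/n)·A·R^(2/3)·S^(1/2) = (1.486/0.026) × 32.08 × 1.483^(2/3) × 0.0017^(1/2) = 98.32 ft³/s
V = Q/A = 98.32/32.08 = 3.065 ft/s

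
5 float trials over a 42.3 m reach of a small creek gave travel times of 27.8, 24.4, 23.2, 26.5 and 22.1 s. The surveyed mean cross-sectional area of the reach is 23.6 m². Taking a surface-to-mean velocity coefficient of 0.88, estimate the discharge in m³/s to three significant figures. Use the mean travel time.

t̄ = (27.8 + 24.4 + 23.2 + 26.5 + 22.1) / 5 = 24.8 s
v_surface = L / t̄ = 42.3 / 24.8 = 1.706 m/s
v_mean = 0.88 × 1.706 = 1.501 m/s
Q = A × v_mean = 23.6 × 1.501 = 35.42 m³/s

35.4 m³/s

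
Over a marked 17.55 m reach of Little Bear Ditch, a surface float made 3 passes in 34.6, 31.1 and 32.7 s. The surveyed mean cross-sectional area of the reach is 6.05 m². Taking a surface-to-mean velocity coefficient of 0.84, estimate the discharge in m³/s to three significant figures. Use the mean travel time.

2.72 m³/s

t̄ = (34.6 + 31.1 + 32.7) / 3 = 32.8 s
v_surface = L / t̄ = 17.55 / 32.8 = 0.5351 m/s
v_mean = 0.84 × 0.5351 = 0.4495 m/s
Q = A × v_mean = 6.05 × 0.4495 = 2.719 m³/s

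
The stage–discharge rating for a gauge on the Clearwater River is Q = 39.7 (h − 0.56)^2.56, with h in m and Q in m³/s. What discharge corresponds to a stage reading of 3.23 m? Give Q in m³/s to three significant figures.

Q = 39.7 × (3.23 − 0.56)^2.56 = 39.7 × 2.67^2.56 = 490.5 m³/s

491 m³/s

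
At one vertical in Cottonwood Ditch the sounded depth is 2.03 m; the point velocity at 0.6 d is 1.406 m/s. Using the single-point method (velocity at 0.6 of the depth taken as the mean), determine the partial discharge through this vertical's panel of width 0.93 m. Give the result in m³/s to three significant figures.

v̄ = v₀.₆ = 1.406 m/s
q = v̄ × d × w = 1.406 × 2.03 × 0.93 = 2.654 m³/s

2.65 m³/s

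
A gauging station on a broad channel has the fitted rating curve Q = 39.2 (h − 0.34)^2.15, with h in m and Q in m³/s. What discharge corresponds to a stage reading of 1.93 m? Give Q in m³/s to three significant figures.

Q = 39.2 × (1.93 − 0.34)^2.15 = 39.2 × 1.59^2.15 = 106.2 m³/s

106 m³/s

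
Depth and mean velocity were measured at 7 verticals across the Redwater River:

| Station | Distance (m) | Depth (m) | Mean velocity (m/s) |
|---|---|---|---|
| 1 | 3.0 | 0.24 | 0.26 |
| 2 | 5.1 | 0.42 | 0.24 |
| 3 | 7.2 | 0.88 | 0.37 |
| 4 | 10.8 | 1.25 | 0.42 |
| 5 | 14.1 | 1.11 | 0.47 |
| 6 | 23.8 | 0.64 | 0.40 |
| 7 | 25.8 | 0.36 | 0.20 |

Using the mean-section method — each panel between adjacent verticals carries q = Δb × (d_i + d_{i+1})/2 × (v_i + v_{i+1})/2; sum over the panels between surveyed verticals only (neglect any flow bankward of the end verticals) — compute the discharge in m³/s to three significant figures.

7.83 m³/s

Panel 1-2: Δb = 2.1 m, d̄ = (0.24+0.42)/2 = 0.33, v̄ = (0.26+0.24)/2 = 0.25 → q = 2.1×0.33×0.25 = 0.1733 m³/s
Panel 2-3: Δb = 2.1 m, d̄ = (0.42+0.88)/2 = 0.65, v̄ = (0.24+0.37)/2 = 0.305 → q = 2.1×0.65×0.305 = 0.4163 m³/s
Panel 3-4: Δb = 3.6 m, d̄ = (0.88+1.25)/2 = 1.065, v̄ = (0.37+0.42)/2 = 0.395 → q = 3.6×1.065×0.395 = 1.514 m³/s
Panel 4-5: Δb = 3.3 m, d̄ = (1.25+1.11)/2 = 1.18, v̄ = (0.42+0.47)/2 = 0.445 → q = 3.3×1.18×0.445 = 1.733 m³/s
Panel 5-6: Δb = 9.7 m, d̄ = (1.11+0.64)/2 = 0.875, v̄ = (0.47+0.40)/2 = 0.435 → q = 9.7×0.875×0.435 = 3.692 m³/s
Panel 6-7: Δb = 2 m, d̄ = (0.64+0.36)/2 = 0.5, v̄ = (0.40+0.20)/2 = 0.3 → q = 2×0.5×0.3 = 0.3000 m³/s
Q = Σ q = 7.829 m³/s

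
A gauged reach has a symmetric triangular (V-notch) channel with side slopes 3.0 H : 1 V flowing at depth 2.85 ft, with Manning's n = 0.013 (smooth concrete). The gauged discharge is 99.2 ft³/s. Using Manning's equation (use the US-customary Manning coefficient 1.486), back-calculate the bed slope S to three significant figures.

A = z·y² = 3.0×2.85² = 24.37 ft²
P = 2y√(1+z²) = 2×2.85×√(1+3.0²) = 18.02 ft
R = A/P = 24.37/18.02 = 1.352 ft
S = (Q·n / (1.486·A·R^(2/3)))² = (99.2×0.013 / (1.486×24.37×1.223))² = 0.0008485

0.000849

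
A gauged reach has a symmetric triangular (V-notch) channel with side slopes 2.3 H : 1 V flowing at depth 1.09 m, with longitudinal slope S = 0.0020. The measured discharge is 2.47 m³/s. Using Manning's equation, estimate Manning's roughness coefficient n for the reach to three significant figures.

A = z·y² = 2.3×1.09² = 2.733 m²
P = 2y√(1+z²) = 2×1.09×√(1+2.3²) = 5.467 m
R = A/P = 2.733/5.467 = 0.4998 m
n = (1/Q)·A·R^(2/3)·S^(1/2) = (1/2.47) × 2.733 × 0.6298 × 0.04472 = 0.03116

0.0312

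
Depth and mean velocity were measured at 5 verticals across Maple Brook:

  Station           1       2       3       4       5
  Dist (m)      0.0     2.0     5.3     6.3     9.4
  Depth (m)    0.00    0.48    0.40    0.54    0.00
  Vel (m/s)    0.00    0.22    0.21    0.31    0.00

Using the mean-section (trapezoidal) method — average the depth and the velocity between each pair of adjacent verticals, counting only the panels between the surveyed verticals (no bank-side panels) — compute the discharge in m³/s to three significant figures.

Panel 1-2: Δb = 2 m, d̄ = (0.00+0.48)/2 = 0.24, v̄ = (0.00+0.22)/2 = 0.11 → q = 2×0.24×0.11 = 0.05280 m³/s
Panel 2-3: Δb = 3.3 m, d̄ = (0.48+0.40)/2 = 0.44, v̄ = (0.22+0.21)/2 = 0.215 → q = 3.3×0.44×0.215 = 0.3122 m³/s
Panel 3-4: Δb = 1 m, d̄ = (0.40+0.54)/2 = 0.47, v̄ = (0.21+0.31)/2 = 0.26 → q = 1×0.47×0.26 = 0.1222 m³/s
Panel 4-5: Δb = 3.1 m, d̄ = (0.54+0.00)/2 = 0.27, v̄ = (0.31+0.00)/2 = 0.155 → q = 3.1×0.27×0.155 = 0.1297 m³/s
Q = Σ q = 0.6169 m³/s

0.617 m³/s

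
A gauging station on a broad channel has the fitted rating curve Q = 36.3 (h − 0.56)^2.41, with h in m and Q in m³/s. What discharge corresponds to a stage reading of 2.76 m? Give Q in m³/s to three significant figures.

243 m³/s

Q = 36.3 × (2.76 − 0.56)^2.41 = 36.3 × 2.2^2.41 = 242.7 m³/s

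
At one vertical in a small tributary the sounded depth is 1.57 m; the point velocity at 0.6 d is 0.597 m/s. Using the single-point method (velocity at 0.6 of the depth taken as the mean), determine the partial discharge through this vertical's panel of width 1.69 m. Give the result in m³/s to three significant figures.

v̄ = v₀.₆ = 0.597 m/s
q = v̄ × d × w = 0.5970 × 1.57 × 1.69 = 1.584 m³/s

1.58 m³/s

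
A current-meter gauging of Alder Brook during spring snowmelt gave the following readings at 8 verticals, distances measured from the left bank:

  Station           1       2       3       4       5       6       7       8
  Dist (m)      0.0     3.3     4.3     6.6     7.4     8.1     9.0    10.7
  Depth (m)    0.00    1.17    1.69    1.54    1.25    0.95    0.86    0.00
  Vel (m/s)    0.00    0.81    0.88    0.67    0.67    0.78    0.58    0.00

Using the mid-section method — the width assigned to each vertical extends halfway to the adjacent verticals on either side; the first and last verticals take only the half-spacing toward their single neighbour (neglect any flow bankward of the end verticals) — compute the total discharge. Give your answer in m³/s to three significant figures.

w_2 = (4.3 − 0.0)/2 = 2.15 m; q_2 = 0.81 × 1.17 × 2.15 = 2.038 m³/s
w_3 = (6.6 − 3.3)/2 = 1.65 m; q_3 = 0.88 × 1.69 × 1.65 = 2.454 m³/s
w_4 = (7.4 − 4.3)/2 = 1.55 m; q_4 = 0.67 × 1.54 × 1.55 = 1.599 m³/s
w_5 = (8.1 − 6.6)/2 = 0.75 m; q_5 = 0.67 × 1.25 × 0.75 = 0.6281 m³/s
w_6 = (9.0 − 7.4)/2 = 0.8 m; q_6 = 0.78 × 0.95 × 0.8 = 0.5928 m³/s
w_7 = (10.7 − 8.1)/2 = 1.3 m; q_7 = 0.58 × 0.86 × 1.3 = 0.6484 m³/s
Stations 1, 8 contribute zero (depth or velocity is 0).
Q = Σ qᵢ = 7.960 m³/s

7.96 m³/s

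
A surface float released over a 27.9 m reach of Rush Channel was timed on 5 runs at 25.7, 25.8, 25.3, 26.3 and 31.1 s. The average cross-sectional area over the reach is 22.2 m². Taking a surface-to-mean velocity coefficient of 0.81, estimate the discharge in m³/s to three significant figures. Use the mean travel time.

18.7 m³/s

t̄ = (25.7 + 25.8 + 25.3 + 26.3 + 31.1) / 5 = 26.84 s
v_surface = L / t̄ = 27.9 / 26.84 = 1.039 m/s
v_mean = 0.81 × 1.039 = 0.8420 m/s
Q = A × v_mean = 22.2 × 0.8420 = 18.69 m³/s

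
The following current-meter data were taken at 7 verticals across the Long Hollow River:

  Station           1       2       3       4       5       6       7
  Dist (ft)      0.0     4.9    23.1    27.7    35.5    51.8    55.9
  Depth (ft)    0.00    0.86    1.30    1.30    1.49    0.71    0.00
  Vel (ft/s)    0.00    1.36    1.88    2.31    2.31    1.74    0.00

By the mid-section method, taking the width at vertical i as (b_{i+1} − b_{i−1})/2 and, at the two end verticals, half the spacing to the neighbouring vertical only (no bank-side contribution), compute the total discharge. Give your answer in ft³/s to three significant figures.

w_2 = (23.1 − 0.0)/2 = 11.55 ft; q_2 = 1.36 × 0.86 × 11.55 = 13.51 ft³/s
w_3 = (27.7 − 4.9)/2 = 11.4 ft; q_3 = 1.88 × 1.30 × 11.4 = 27.86 ft³/s
w_4 = (35.5 − 23.1)/2 = 6.2 ft; q_4 = 2.31 × 1.30 × 6.2 = 18.62 ft³/s
w_5 = (51.8 − 27.7)/2 = 12.05 ft; q_5 = 2.31 × 1.49 × 12.05 = 41.47 ft³/s
w_6 = (55.9 − 35.5)/2 = 10.2 ft; q_6 = 1.74 × 0.71 × 10.2 = 12.60 ft³/s
Stations 1, 7 contribute zero (depth or velocity is 0).
Q = Σ qᵢ = 114.1 ft³/s

114 ft³/s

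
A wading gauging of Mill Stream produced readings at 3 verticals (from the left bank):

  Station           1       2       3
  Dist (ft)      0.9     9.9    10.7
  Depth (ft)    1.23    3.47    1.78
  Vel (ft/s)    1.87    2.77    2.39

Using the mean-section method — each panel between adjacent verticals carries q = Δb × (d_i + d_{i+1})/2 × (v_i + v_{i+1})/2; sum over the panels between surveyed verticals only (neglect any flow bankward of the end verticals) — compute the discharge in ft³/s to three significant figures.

54.5 ft³/s

Panel 1-2: Δb = 9 ft, d̄ = (1.23+3.47)/2 = 2.35, v̄ = (1.87+2.77)/2 = 2.32 → q = 9×2.35×2.32 = 49.07 ft³/s
Panel 2-3: Δb = 0.8 ft, d̄ = (3.47+1.78)/2 = 2.625, v̄ = (2.77+2.39)/2 = 2.58 → q = 0.8×2.625×2.58 = 5.418 ft³/s
Q = Σ q = 54.49 ft³/s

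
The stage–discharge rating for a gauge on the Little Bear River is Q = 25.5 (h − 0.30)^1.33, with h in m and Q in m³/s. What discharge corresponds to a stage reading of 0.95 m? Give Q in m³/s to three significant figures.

14.4 m³/s

Q = 25.5 × (0.95 − 0.30)^1.33 = 25.5 × 0.65^1.33 = 14.38 m³/s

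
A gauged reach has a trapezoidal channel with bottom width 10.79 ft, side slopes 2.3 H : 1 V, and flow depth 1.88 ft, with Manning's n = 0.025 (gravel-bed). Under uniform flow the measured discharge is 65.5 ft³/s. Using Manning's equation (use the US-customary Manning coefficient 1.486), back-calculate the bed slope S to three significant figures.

A = (b + z·y)·y = (10.79 + 2.3×1.88)×1.88 = 28.41 ft²
P = b + 2y√(1+z²) = 10.79 + 2×1.88×√(1+2.3²) = 20.22 ft
R = A/P = 28.41/20.22 = 1.405 ft
S = (Q·n / (1.486·A·R^(2/3)))² = (65.5×0.025 / (1.486×28.41×1.255))² = 0.0009555

0.000956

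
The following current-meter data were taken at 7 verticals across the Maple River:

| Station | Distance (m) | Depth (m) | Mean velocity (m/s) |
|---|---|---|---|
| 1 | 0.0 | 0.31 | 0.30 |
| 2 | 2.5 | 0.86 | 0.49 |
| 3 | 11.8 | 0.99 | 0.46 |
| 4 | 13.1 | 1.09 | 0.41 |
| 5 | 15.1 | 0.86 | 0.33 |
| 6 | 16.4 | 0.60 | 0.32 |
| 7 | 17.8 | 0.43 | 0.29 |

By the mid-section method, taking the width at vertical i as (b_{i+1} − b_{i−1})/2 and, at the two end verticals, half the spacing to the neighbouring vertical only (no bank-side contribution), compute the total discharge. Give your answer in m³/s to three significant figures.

w_1 = (2.5 − 0.0)/2 = 1.25 m; q_1 = 0.30 × 0.31 × 1.25 = 0.1163 m³/s
w_2 = (11.8 − 0.0)/2 = 5.9 m; q_2 = 0.49 × 0.86 × 5.9 = 2.486 m³/s
w_3 = (13.1 − 2.5)/2 = 5.3 m; q_3 = 0.46 × 0.99 × 5.3 = 2.414 m³/s
w_4 = (15.1 − 11.8)/2 = 1.65 m; q_4 = 0.41 × 1.09 × 1.65 = 0.7374 m³/s
w_5 = (16.4 − 13.1)/2 = 1.65 m; q_5 = 0.33 × 0.86 × 1.65 = 0.4683 m³/s
w_6 = (17.8 − 15.1)/2 = 1.35 m; q_6 = 0.32 × 0.60 × 1.35 = 0.2592 m³/s
w_7 = (17.8 − 16.4)/2 = 0.7 m; q_7 = 0.29 × 0.43 × 0.7 = 0.08729 m³/s
Q = Σ qᵢ = 6.568 m³/s

6.57 m³/s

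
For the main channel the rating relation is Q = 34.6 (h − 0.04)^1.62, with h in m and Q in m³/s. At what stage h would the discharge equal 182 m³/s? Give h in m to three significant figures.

h − h₀ = (Q/C)^(1/b) = (182/34.6)^(1/1.62) = 2.786 m
h = 0.04 + 2.786 = 2.826 m

2.83 m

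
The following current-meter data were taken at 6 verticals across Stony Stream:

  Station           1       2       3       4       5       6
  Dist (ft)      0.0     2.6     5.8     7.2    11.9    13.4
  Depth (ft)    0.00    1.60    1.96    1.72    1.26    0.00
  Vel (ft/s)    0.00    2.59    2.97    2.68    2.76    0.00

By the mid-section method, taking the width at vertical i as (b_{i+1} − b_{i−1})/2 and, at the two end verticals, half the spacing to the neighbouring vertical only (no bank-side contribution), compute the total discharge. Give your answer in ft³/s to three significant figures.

50.2 ft³/s

w_2 = (5.8 − 0.0)/2 = 2.9 ft; q_2 = 2.59 × 1.60 × 2.9 = 12.02 ft³/s
w_3 = (7.2 − 2.6)/2 = 2.3 ft; q_3 = 2.97 × 1.96 × 2.3 = 13.39 ft³/s
w_4 = (11.9 − 5.8)/2 = 3.05 ft; q_4 = 2.68 × 1.72 × 3.05 = 14.06 ft³/s
w_5 = (13.4 − 7.2)/2 = 3.1 ft; q_5 = 2.76 × 1.26 × 3.1 = 10.78 ft³/s
Stations 1, 6 contribute zero (depth or velocity is 0).
Q = Σ qᵢ = 50.25 ft³/s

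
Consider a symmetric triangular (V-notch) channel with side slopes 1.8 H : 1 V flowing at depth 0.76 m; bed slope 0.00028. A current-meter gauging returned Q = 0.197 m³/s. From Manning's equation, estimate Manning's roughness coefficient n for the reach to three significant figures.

0.0424

A = z·y² = 1.8×0.76² = 1.040 m²
P = 2y√(1+z²) = 2×0.76×√(1+1.8²) = 3.130 m
R = A/P = 1.040/3.130 = 0.3322 m
n = (1/Q)·A·R^(2/3)·S^(1/2) = (1/0.197) × 1.040 × 0.4796 × 0.01673 = 0.04236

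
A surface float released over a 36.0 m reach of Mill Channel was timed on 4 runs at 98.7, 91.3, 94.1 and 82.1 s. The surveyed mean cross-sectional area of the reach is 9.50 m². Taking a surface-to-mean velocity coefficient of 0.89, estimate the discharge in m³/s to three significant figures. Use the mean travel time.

t̄ = (98.7 + 91.3 + 94.1 + 82.1) / 4 = 91.55 s
v_surface = L / t̄ = 36.0 / 91.55 = 0.3932 m/s
v_mean = 0.89 × 0.3932 = 0.3500 m/s
Q = A × v_mean = 9.50 × 0.3500 = 3.325 m³/s

3.32 m³/s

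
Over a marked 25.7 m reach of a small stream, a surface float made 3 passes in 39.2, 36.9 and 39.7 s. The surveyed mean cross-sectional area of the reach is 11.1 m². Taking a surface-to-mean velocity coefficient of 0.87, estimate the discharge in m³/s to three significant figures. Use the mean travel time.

6.43 m³/s

t̄ = (39.2 + 36.9 + 39.7) / 3 = 38.6 s
v_surface = L / t̄ = 25.7 / 38.6 = 0.6658 m/s
v_mean = 0.87 × 0.6658 = 0.5792 m/s
Q = A × v_mean = 11.1 × 0.5792 = 6.430 m³/s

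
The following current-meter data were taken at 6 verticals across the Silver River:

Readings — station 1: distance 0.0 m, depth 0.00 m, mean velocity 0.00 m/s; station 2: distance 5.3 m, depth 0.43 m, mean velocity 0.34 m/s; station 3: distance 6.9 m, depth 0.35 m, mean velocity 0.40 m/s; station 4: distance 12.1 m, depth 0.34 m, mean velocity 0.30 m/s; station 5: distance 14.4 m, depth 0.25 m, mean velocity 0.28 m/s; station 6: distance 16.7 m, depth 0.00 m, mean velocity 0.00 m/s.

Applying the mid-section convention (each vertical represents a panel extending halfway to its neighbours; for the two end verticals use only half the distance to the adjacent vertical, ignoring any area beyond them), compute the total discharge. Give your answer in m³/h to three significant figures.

5490 m³/h

w_2 = (6.9 − 0.0)/2 = 3.45 m; q_2 = 0.34 × 0.43 × 3.45 = 0.5044 m³/s
w_3 = (12.1 − 5.3)/2 = 3.4 m; q_3 = 0.40 × 0.35 × 3.4 = 0.4760 m³/s
w_4 = (14.4 − 6.9)/2 = 3.75 m; q_4 = 0.30 × 0.34 × 3.75 = 0.3825 m³/s
w_5 = (16.7 − 12.1)/2 = 2.3 m; q_5 = 0.28 × 0.25 × 2.3 = 0.1610 m³/s
Stations 1, 6 contribute zero (depth or velocity is 0).
Q = Σ qᵢ = 1.524 m³/s
= 1.524 × 3600 = 5486 m³/h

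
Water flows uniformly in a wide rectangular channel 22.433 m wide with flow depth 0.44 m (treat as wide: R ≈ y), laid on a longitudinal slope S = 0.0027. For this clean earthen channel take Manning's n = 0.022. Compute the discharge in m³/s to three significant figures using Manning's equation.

A = b·y = 22.433 × 0.44 = 9.871 m²
Wide channel: R ≈ y = 0.44 m
Q = (1/n)·A·R^(2/3)·S^(1/2) = (1/0.022) × 9.871 × 0.4400^(2/3) × 0.0027^(1/2) = 13.49 m³/s

13.5 m³/s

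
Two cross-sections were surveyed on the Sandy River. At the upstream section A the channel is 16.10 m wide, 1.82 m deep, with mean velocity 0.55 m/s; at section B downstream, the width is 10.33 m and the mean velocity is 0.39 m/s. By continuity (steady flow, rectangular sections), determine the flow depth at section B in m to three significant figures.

4.00 m

Q = A₁V₁ = (16.10×1.82) × 0.55 = 16.12 m³/s
d₂ = Q/(b₂ V₂) = 16.12/(10.33×0.39) = 4.000 m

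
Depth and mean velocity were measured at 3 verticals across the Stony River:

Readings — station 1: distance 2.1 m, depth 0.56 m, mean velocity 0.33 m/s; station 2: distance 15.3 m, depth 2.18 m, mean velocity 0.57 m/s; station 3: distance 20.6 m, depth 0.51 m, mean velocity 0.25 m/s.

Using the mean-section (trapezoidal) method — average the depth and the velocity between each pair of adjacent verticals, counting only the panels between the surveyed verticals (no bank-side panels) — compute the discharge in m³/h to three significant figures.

Panel 1-2: Δb = 13.2 m, d̄ = (0.56+2.18)/2 = 1.37, v̄ = (0.33+0.57)/2 = 0.45 → q = 13.2×1.37×0.45 = 8.138 m³/s
Panel 2-3: Δb = 5.3 m, d̄ = (2.18+0.51)/2 = 1.345, v̄ = (0.57+0.25)/2 = 0.41 → q = 5.3×1.345×0.41 = 2.923 m³/s
Q = Σ q = 11.06 m³/s
= 11.06 × 3600 = 39820 m³/h

39800 m³/h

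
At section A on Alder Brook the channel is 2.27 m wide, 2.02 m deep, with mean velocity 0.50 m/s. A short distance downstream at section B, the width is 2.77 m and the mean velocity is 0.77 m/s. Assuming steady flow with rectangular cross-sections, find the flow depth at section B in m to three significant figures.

Q = A₁V₁ = (2.27×2.02) × 0.50 = 2.293 m³/s
d₂ = Q/(b₂ V₂) = 2.293/(2.77×0.77) = 1.075 m

1.07 m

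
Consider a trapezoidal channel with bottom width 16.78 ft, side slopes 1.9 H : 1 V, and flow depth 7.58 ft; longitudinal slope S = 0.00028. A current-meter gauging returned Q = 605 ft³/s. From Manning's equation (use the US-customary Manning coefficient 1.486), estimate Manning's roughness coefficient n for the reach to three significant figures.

0.0276

A = (b + z·y)·y = (16.78 + 1.9×7.58)×7.58 = 236.4 ft²
P = b + 2y√(1+z²) = 16.78 + 2×7.58×√(1+1.9²) = 49.33 ft
R = A/P = 236.4/49.33 = 4.791 ft
n = (1.486/Q)·A·R^(2/3)·S^(1/2) = (1.486/605) × 236.4 × 2.842 × 0.01673 = 0.02761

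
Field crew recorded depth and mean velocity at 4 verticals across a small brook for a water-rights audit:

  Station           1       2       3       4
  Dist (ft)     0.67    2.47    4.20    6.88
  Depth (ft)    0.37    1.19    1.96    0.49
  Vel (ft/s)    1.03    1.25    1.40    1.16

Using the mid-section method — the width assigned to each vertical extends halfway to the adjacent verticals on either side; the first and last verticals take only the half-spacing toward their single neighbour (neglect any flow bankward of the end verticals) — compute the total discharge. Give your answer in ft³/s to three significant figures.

w_1 = (2.47 − 0.67)/2 = 0.9 ft; q_1 = 1.03 × 0.37 × 0.9 = 0.3430 ft³/s
w_2 = (4.20 − 0.67)/2 = 1.765 ft; q_2 = 1.25 × 1.19 × 1.765 = 2.625 ft³/s
w_3 = (6.88 − 2.47)/2 = 2.205 ft; q_3 = 1.40 × 1.96 × 2.205 = 6.051 ft³/s
w_4 = (6.88 − 4.20)/2 = 1.34 ft; q_4 = 1.16 × 0.49 × 1.34 = 0.7617 ft³/s
Q = Σ qᵢ = 9.781 ft³/s

9.78 ft³/s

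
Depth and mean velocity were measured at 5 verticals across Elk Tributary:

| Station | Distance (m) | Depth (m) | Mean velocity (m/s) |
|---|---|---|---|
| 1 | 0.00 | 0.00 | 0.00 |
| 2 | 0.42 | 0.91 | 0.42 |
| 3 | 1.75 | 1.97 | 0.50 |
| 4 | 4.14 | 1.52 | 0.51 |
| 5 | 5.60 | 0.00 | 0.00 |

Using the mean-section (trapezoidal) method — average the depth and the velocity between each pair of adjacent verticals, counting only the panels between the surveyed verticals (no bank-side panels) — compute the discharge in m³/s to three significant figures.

Panel 1-2: Δb = 0.42 m, d̄ = (0.00+0.91)/2 = 0.455, v̄ = (0.00+0.42)/2 = 0.21 → q = 0.42×0.455×0.21 = 0.04013 m³/s
Panel 2-3: Δb = 1.33 m, d̄ = (0.91+1.97)/2 = 1.44, v̄ = (0.42+0.50)/2 = 0.46 → q = 1.33×1.44×0.46 = 0.8810 m³/s
Panel 3-4: Δb = 2.39 m, d̄ = (1.97+1.52)/2 = 1.745, v̄ = (0.50+0.51)/2 = 0.505 → q = 2.39×1.745×0.505 = 2.106 m³/s
Panel 4-5: Δb = 1.46 m, d̄ = (1.52+0.00)/2 = 0.76, v̄ = (0.51+0.00)/2 = 0.255 → q = 1.46×0.76×0.255 = 0.2829 m³/s
Q = Σ q = 3.310 m³/s

3.31 m³/s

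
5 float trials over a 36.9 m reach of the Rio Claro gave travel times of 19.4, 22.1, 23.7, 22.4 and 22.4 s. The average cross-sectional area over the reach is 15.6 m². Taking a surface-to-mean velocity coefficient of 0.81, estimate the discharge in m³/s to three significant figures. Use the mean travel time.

21.2 m³/s

t̄ = (19.4 + 22.1 + 23.7 + 22.4 + 22.4) / 5 = 22 s
v_surface = L / t̄ = 36.9 / 22 = 1.677 m/s
v_mean = 0.81 × 1.677 = 1.359 m/s
Q = A × v_mean = 15.6 × 1.359 = 21.19 m³/s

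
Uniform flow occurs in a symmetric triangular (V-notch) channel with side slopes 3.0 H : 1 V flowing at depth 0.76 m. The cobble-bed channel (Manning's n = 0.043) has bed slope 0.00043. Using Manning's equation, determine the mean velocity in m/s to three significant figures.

A = z·y² = 3.0×0.76² = 1.733 m²
P = 2y√(1+z²) = 2×0.76×√(1+3.0²) = 4.807 m
R = A/P = 1.733/4.807 = 0.3605 m
Q = (1/n)·A·R^(2/3)·S^(1/2) = (1/0.043) × 1.733 × 0.3605^(2/3) × 0.00043^(1/2) = 0.4233 m³/s
V = Q/A = 0.4233/1.733 = 0.2443 m/s

0.244 m/s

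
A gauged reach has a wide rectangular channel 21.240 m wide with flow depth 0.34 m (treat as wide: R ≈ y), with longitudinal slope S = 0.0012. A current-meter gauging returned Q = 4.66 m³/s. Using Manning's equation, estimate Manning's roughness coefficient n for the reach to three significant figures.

0.0262

A = b·y = 21.240 × 0.34 = 7.222 m²
Wide channel: R ≈ y = 0.34 m
n = (1/Q)·A·R^(2/3)·S^(1/2) = (1/4.66) × 7.222 × 0.4871 × 0.03464 = 0.02615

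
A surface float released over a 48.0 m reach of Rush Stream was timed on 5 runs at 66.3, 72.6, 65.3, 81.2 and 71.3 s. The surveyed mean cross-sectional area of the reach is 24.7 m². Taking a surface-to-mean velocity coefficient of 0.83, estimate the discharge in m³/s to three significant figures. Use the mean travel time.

13.8 m³/s

t̄ = (66.3 + 72.6 + 65.3 + 81.2 + 71.3) / 5 = 71.34 s
v_surface = L / t̄ = 48.0 / 71.34 = 0.6728 m/s
v_mean = 0.83 × 0.6728 = 0.5585 m/s
Q = A × v_mean = 24.7 × 0.5585 = 13.79 m³/s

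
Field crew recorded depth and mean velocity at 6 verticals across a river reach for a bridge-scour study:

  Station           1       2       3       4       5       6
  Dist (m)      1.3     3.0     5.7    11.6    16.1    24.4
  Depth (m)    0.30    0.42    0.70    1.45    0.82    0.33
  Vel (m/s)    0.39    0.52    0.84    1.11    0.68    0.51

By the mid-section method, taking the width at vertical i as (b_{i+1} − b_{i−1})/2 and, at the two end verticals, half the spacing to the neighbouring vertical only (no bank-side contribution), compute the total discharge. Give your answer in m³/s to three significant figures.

15.7 m³/s

w_1 = (3.0 − 1.3)/2 = 0.85 m; q_1 = 0.39 × 0.30 × 0.85 = 0.09945 m³/s
w_2 = (5.7 − 1.3)/2 = 2.2 m; q_2 = 0.52 × 0.42 × 2.2 = 0.4805 m³/s
w_3 = (11.6 − 3.0)/2 = 4.3 m; q_3 = 0.84 × 0.70 × 4.3 = 2.528 m³/s
w_4 = (16.1 − 5.7)/2 = 5.2 m; q_4 = 1.11 × 1.45 × 5.2 = 8.369 m³/s
w_5 = (24.4 − 11.6)/2 = 6.4 m; q_5 = 0.68 × 0.82 × 6.4 = 3.569 m³/s
w_6 = (24.4 − 16.1)/2 = 4.15 m; q_6 = 0.51 × 0.33 × 4.15 = 0.6984 m³/s
Q = Σ qᵢ = 15.74 m³/s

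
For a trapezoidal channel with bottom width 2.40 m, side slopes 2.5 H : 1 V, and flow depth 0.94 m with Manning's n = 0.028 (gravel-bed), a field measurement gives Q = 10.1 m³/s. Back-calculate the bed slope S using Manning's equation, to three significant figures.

0.00796

A = (b + z·y)·y = (2.40 + 2.5×0.94)×0.94 = 4.465 m²
P = b + 2y√(1+z²) = 2.40 + 2×0.94×√(1+2.5²) = 7.462 m
R = A/P = 4.465/7.462 = 0.5984 m
S = (Q·n / (1·A·R^(2/3)))² = (10.1×0.028 / (1×4.465×0.7101))² = 0.007956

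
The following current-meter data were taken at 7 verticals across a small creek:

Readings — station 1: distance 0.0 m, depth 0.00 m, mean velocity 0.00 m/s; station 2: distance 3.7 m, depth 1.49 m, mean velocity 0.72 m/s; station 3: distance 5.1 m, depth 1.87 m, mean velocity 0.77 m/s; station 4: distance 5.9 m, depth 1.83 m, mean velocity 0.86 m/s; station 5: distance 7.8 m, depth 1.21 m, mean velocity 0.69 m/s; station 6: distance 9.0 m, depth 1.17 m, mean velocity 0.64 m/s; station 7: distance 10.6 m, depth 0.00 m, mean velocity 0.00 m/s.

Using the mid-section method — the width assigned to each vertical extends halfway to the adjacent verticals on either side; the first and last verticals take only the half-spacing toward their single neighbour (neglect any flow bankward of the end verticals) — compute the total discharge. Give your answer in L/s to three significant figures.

w_2 = (5.1 − 0.0)/2 = 2.55 m; q_2 = 0.72 × 1.49 × 2.55 = 2.736 m³/s
w_3 = (5.9 − 3.7)/2 = 1.1 m; q_3 = 0.77 × 1.87 × 1.1 = 1.584 m³/s
w_4 = (7.8 − 5.1)/2 = 1.35 m; q_4 = 0.86 × 1.83 × 1.35 = 2.125 m³/s
w_5 = (9.0 − 5.9)/2 = 1.55 m; q_5 = 0.69 × 1.21 × 1.55 = 1.294 m³/s
w_6 = (10.6 − 7.8)/2 = 1.4 m; q_6 = 0.64 × 1.17 × 1.4 = 1.048 m³/s
Stations 1, 7 contribute zero (depth or velocity is 0).
Q = Σ qᵢ = 8.787 m³/s
= 8.787 × 1000 = 8787 L/s

8790 L/s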